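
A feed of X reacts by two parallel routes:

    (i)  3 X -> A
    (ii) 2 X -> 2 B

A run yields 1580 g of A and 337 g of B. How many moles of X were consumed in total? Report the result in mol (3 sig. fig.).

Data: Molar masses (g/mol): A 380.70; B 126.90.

n(A) = 1580 / 380.70 = 4.150 mol
n(B) = 337 / 126.90 = 2.656 mol
n(X) via (i) = (3/1)×4.150 = 12.45 mol
n(X) via (ii) = (2/2)×2.656 = 2.656 mol
total n(X) = 12.45 + 2.656 = 15.11 mol

15.1 mol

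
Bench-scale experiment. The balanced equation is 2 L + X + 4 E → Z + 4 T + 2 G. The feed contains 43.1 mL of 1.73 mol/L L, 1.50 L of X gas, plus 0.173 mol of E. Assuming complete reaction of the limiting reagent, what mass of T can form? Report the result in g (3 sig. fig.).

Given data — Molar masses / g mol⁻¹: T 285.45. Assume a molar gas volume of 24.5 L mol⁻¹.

42.6 g

n(L) = 1.73 × 43.10/1000 = 0.07456 mol
n(X) = 1.500 / 24.5 = 0.06122 mol
n(E) = 0.1730 mol
n/ν → L: 0.03728, X: 0.06122, E: 0.04325; L is limiting.
n(T) = (4/2) × 0.07456 = 0.1491 mol
mass = 0.1491 × 285.45 = 42.56 g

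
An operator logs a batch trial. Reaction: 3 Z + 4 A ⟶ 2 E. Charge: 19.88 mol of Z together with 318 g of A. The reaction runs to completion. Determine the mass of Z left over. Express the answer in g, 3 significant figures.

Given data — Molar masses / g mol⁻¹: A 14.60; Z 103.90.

n(Z) = 19.88 mol
n(A) = 318.0 / 14.60 = 21.78 mol
n/ν for Z = 19.88/3 = 6.627
n/ν for A = 21.78/4 = 5.445
Smallest n/ν is A → limiting reagent.
Z consumed = (3/4) × 21.78 = 16.34 mol
Z remaining = 19.88 − 16.34 = 3.540 mol
mass = 3.540 × 103.90 = 367.8 g

368 g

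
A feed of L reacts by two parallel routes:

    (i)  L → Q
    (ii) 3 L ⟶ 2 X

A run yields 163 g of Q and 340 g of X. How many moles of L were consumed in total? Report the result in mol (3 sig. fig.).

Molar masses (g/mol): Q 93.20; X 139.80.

5.40 mol

n(Q) = 163 / 93.20 = 1.749 mol
n(X) = 340 / 139.80 = 2.432 mol
n(L) via (i) = (1/1)×1.749 = 1.749 mol
n(L) via (ii) = (3/2)×2.432 = 3.648 mol
total n(L) = 1.749 + 3.648 = 5.397 mol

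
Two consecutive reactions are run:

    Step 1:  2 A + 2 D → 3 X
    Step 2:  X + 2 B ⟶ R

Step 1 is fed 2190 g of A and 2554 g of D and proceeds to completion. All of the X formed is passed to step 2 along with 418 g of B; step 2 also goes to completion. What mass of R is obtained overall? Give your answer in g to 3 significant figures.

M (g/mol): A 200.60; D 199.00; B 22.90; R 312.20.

2850 g

Step 1:
n(A) = 2190 / 200.60 = 10.92 mol
n(D) = 2554 / 199.00 = 12.83 mol
n/ν for A = 10.92/2 = 5.460
n/ν for D = 12.83/2 = 6.415
Smallest n/ν is A → limiting reagent.
n(X) produced = (3/2) × 10.92 = 16.38 mol
Step 2:
n(X) available = 16.38 mol
n(B) = 418.0 / 22.90 = 18.25 mol
n/ν for X = 16.38/1 = 16.38
n/ν for B = 18.25/2 = 9.125
Smallest n/ν is B → limiting reagent.
n(R) = (1/2) × 18.25 = 9.125 mol
mass = 9.125 × 312.20 = 2849 g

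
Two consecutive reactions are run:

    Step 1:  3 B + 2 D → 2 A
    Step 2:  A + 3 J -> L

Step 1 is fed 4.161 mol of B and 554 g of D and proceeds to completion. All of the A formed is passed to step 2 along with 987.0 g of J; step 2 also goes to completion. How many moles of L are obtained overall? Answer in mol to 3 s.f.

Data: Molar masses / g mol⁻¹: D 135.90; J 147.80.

2.23 mol

Step 1:
n(B) = 4.161 mol
n(D) = 554.0 / 135.90 = 4.077 mol
n/ν for B = 4.161/3 = 1.387
n/ν for D = 4.077/2 = 2.039
Smallest n/ν is B → limiting reagent.
n(A) produced = (2/3) × 4.161 = 2.774 mol
Step 2:
n(A) available = 2.774 mol
n(J) = 987.0 / 147.80 = 6.678 mol
n/ν for A = 2.774/1 = 2.774
n/ν for J = 6.678/3 = 2.226
Smallest n/ν is J → limiting reagent.
n(L) = (1/3) × 6.678 = 2.226 mol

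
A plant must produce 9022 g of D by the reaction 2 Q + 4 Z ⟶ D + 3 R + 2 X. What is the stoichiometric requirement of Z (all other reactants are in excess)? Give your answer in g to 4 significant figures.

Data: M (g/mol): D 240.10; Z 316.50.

47570 g

n(D) = 9022 / 240.10 = 37.58 mol
n(Z) = (4/1) × 37.58 = 150.3 mol
mass = 150.3 × 316.50 = 47570 g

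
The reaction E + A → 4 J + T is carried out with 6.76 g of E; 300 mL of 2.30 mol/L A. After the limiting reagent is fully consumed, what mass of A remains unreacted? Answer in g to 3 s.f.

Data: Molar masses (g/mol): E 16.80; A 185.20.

n(E) = 6.760 / 16.80 = 0.4024 mol
n(A) = 2.30 × 300.0/1000 = 0.6900 mol
n/ν → E: 0.4024, A: 0.6900; E is limiting.
A consumed = (1/1) × 0.4024 = 0.4024 mol
A remaining = 0.6900 − 0.4024 = 0.2876 mol
mass = 0.2876 × 185.20 = 53.26 g

53.3 g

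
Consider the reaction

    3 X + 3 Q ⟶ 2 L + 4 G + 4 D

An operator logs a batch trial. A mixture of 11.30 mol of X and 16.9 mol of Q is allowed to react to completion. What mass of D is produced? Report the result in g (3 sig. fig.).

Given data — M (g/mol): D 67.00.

n(X) = 11.30 mol
n(Q) = 16.90 mol
n/ν for X = 11.30/3 = 3.767
n/ν for Q = 16.90/3 = 5.633
Smallest n/ν is X → limiting reagent.
n(D) = (4/3) × 11.30 = 15.07 mol
mass = 15.07 × 67.00 = 1010 g

1010 g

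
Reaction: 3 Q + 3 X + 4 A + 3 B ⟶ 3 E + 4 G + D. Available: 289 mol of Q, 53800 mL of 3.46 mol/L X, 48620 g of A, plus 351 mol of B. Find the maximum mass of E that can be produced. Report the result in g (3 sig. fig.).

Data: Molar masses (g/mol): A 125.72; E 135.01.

25100 g

n(Q) = 289.0 mol
n(X) = 3.46 × 53800/1000 = 186.1 mol
n(A) = 48620 / 125.72 = 386.7 mol
n(B) = 351.0 mol
n/ν for Q = 289.0/3 = 96.33
n/ν for X = 186.1/3 = 62.03
n/ν for A = 386.7/4 = 96.68
n/ν for B = 351.0/3 = 117.0
Smallest n/ν is X → limiting reagent.
n(E) = (3/3) × 186.1 = 186.1 mol
mass = 186.1 × 135.01 = 25130 g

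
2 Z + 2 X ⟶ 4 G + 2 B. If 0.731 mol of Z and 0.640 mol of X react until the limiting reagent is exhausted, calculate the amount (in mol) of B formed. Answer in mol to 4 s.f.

0.6400 mol

n(Z) = 0.7310 mol
n(X) = 0.6400 mol
n/ν for Z = 0.7310/2 = 0.3655
n/ν for X = 0.6400/2 = 0.3200
Smallest n/ν is X → limiting reagent.
n(B) = (2/2) × 0.6400 = 0.6400 mol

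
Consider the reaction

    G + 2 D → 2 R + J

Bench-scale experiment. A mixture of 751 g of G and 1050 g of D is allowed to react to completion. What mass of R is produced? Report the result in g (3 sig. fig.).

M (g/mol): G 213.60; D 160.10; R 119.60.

n(G) = 751.0 / 213.60 = 3.516 mol
n(D) = 1050 / 160.10 = 6.558 mol
n/ν → G: 3.516, D: 3.279; D is limiting.
n(R) = (2/2) × 6.558 = 6.558 mol
mass = 6.558 × 119.60 = 784.3 g

784 g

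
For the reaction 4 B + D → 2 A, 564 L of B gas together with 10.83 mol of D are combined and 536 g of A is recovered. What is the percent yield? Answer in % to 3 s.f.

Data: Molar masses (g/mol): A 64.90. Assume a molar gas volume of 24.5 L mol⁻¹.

n(B) = 564.0 / 24.5 = 23.02 mol
n(D) = 10.83 mol
n/ν for B = 23.02/4 = 5.755
n/ν for D = 10.83/1 = 10.83
Smallest n/ν is B → limiting reagent.
theoretical n(A) = (2/4) × 23.02 = 11.51 mol → 747.0 g
% yield = 536 / 747.0 × 100 = 71.75 %

71.8 %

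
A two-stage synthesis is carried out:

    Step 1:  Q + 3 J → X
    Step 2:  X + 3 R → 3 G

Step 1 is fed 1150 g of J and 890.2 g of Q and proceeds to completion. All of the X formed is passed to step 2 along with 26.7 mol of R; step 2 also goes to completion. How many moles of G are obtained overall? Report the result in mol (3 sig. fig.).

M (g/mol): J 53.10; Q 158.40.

Step 1:
n(J) = 1150 / 53.10 = 21.66 mol
n(Q) = 890.2 / 158.40 = 5.620 mol
n/ν for J = 21.66/3 = 7.220
n/ν for Q = 5.620/1 = 5.620
Smallest n/ν is Q → limiting reagent.
n(X) produced = (1/1) × 5.620 = 5.620 mol
Step 2:
n(X) available = 5.620 mol
n(R) = 26.70 mol
n/ν for X = 5.620/1 = 5.620
n/ν for R = 26.70/3 = 8.900
Smallest n/ν is X → limiting reagent.
n(G) = (3/1) × 5.620 = 16.86 mol

16.9 mol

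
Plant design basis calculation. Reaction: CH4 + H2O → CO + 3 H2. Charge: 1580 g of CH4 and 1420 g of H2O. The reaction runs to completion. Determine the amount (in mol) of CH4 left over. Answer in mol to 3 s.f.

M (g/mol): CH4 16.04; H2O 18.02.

19.7 mol

n(CH4) = 1580 / 16.04 = 98.50 mol
n(H2O) = 1420 / 18.02 = 78.80 mol
n/ν for CH4 = 98.50/1 = 98.50
n/ν for H2O = 78.80/1 = 78.80
Smallest n/ν is H2O → limiting reagent.
CH4 consumed = (1/1) × 78.80 = 78.80 mol
CH4 remaining = 98.50 − 78.80 = 19.70 mol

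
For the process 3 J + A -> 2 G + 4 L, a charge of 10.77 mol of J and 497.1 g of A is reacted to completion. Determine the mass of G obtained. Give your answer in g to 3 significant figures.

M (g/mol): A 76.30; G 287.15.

n(J) = 10.77 mol
n(A) = 497.1 / 76.30 = 6.515 mol
n/ν for J = 10.77/3 = 3.590
n/ν for A = 6.515/1 = 6.515
Smallest n/ν is J → limiting reagent.
n(G) = (2/3) × 10.77 = 7.180 mol
mass = 7.180 × 287.15 = 2062 g

2060 g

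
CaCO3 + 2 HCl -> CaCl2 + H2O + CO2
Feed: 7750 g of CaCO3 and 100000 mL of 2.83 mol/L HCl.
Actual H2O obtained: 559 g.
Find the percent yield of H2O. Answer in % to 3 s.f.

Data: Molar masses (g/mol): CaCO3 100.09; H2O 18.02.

n(CaCO3) = 7750 / 100.09 = 77.43 mol
n(HCl) = 2.83 × 100000/1000 = 283.0 mol
n/ν → CaCO3: 77.43, HCl: 141.5; CaCO3 is limiting.
theoretical n(H2O) = (1/1) × 77.43 = 77.43 mol → 1395 g
% yield = 559 / 1395 × 100 = 40.07 %

40.1 %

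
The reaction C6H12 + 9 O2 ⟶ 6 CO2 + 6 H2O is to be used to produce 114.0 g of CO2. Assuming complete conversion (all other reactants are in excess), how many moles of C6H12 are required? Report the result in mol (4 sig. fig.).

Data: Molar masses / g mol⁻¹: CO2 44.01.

n(CO2) = 114.0 / 44.01 = 2.590 mol
n(C6H12) = (1/6) × 2.590 = 0.4317 mol

0.4317 mol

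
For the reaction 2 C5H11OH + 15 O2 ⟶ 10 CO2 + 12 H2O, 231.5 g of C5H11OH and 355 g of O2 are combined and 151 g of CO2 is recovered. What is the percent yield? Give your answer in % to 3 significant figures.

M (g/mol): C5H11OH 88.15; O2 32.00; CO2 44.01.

46.4 %

n(C5H11OH) = 231.5 / 88.15 = 2.626 mol
n(O2) = 355.0 / 32.00 = 11.09 mol
n/ν → C5H11OH: 1.313, O2: 0.7393; O2 is limiting.
theoretical n(CO2) = (10/15) × 11.09 = 7.393 mol → 325.4 g
% yield = 151 / 325.4 × 100 = 46.40 %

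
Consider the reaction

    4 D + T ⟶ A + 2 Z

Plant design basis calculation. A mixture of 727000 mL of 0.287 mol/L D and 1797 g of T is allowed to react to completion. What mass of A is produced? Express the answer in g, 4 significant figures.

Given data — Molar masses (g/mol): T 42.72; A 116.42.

4897 g

n(D) = 0.287 × 727000/1000 = 208.6 mol
n(T) = 1797 / 42.72 = 42.06 mol
n/ν for D = 208.6/4 = 52.15
n/ν for T = 42.06/1 = 42.06
Smallest n/ν is T → limiting reagent.
n(A) = (1/1) × 42.06 = 42.06 mol
mass = 42.06 × 116.42 = 4897 g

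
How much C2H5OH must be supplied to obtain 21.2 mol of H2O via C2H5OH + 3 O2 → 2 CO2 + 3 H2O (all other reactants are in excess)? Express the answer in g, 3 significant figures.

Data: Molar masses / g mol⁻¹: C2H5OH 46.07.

326 g

n(H2O) = 21.20 mol
n(C2H5OH) = (1/3) × 21.20 = 7.067 mol
mass = 7.067 × 46.07 = 325.6 g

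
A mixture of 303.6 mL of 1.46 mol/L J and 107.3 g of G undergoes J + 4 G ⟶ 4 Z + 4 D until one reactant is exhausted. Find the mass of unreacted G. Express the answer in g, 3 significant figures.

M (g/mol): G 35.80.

43.8 g

n(J) = 1.46 × 303.6/1000 = 0.4433 mol
n(G) = 107.3 / 35.80 = 2.997 mol
n/ν for J = 0.4433/1 = 0.4433
n/ν for G = 2.997/4 = 0.7493
Smallest n/ν is J → limiting reagent.
G consumed = (4/1) × 0.4433 = 1.773 mol
G remaining = 2.997 − 1.773 = 1.224 mol
mass = 1.224 × 35.80 = 43.82 g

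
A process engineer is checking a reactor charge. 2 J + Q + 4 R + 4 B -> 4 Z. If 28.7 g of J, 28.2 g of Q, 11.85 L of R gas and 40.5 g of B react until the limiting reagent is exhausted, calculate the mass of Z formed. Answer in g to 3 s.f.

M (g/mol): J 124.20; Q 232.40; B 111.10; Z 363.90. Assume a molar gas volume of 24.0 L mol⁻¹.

n(J) = 28.70 / 124.20 = 0.2311 mol
n(Q) = 28.20 / 232.40 = 0.1213 mol
n(R) = 11.85 / 24.0 = 0.4938 mol
n(B) = 40.50 / 111.10 = 0.3645 mol
n/ν for J = 0.2311/2 = 0.1156
n/ν for Q = 0.1213/1 = 0.1213
n/ν for R = 0.4938/4 = 0.1235
n/ν for B = 0.3645/4 = 0.09113
Smallest n/ν is B → limiting reagent.
n(Z) = (4/4) × 0.3645 = 0.3645 mol
mass = 0.3645 × 363.90 = 132.6 g

133 g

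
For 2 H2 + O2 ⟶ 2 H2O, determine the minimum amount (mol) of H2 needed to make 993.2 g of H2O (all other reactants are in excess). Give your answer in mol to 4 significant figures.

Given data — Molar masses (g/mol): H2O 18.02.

n(H2O) = 993.2 / 18.02 = 55.12 mol
n(H2) = (2/2) × 55.12 = 55.12 mol

55.12 mol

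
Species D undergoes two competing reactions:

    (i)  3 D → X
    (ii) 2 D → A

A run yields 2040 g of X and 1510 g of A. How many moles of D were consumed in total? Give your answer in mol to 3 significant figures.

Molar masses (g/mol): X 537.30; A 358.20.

n(X) = 2040 / 537.30 = 3.797 mol
n(A) = 1510 / 358.20 = 4.216 mol
n(D) via (i) = (3/1)×3.797 = 11.39 mol
n(D) via (ii) = (2/1)×4.216 = 8.432 mol
total n(D) = 11.39 + 8.432 = 19.82 mol

19.8 mol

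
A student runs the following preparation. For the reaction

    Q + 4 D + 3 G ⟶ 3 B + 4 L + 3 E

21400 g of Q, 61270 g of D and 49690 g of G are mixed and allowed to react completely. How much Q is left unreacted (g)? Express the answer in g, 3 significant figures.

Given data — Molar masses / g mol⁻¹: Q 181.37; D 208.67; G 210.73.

n(Q) = 21400 / 181.37 = 118.0 mol
n(D) = 61270 / 208.67 = 293.6 mol
n(G) = 49690 / 210.73 = 235.8 mol
n/ν for Q = 118.0/1 = 118.0
n/ν for D = 293.6/4 = 73.40
n/ν for G = 235.8/3 = 78.60
Smallest n/ν is D → limiting reagent.
Q consumed = (1/4) × 293.6 = 73.40 mol
Q remaining = 118.0 − 73.40 = 44.60 mol
mass = 44.60 × 181.37 = 8089 g

8090 g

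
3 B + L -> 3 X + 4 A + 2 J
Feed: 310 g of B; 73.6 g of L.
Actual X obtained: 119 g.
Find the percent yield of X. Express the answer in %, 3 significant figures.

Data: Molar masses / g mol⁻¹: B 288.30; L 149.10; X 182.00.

n(B) = 310.0 / 288.30 = 1.075 mol
n(L) = 73.60 / 149.10 = 0.4936 mol
n/ν for B = 1.075/3 = 0.3583
n/ν for L = 0.4936/1 = 0.4936
Smallest n/ν is B → limiting reagent.
theoretical n(X) = (3/3) × 1.075 = 1.075 mol → 195.7 g
% yield = 119 / 195.7 × 100 = 60.81 %

60.8 %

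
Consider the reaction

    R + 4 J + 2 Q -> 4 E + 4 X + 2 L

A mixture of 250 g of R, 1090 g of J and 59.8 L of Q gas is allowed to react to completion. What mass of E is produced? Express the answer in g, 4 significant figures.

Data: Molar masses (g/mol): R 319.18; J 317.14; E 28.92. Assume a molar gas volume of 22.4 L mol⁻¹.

n(R) = 250.0 / 319.18 = 0.7833 mol
n(J) = 1090 / 317.14 = 3.437 mol
n(Q) = 59.80 / 22.4 = 2.670 mol
n/ν for R = 0.7833/1 = 0.7833
n/ν for J = 3.437/4 = 0.8593
n/ν for Q = 2.670/2 = 1.335
Smallest n/ν is R → limiting reagent.
n(E) = (4/1) × 0.7833 = 3.133 mol
mass = 3.133 × 28.92 = 90.61 g

90.61 g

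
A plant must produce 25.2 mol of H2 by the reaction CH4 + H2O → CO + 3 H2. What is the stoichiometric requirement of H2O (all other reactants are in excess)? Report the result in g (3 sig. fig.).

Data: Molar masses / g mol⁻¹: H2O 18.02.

151 g

n(H2) = 25.20 mol
n(H2O) = (1/3) × 25.20 = 8.400 mol
mass = 8.400 × 18.02 = 151.4 g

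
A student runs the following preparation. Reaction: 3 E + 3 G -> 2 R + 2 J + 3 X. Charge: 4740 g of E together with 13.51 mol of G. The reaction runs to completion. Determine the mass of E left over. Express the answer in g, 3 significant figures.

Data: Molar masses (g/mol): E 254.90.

1300 g

n(E) = 4740 / 254.90 = 18.60 mol
n(G) = 13.51 mol
n/ν for E = 18.60/3 = 6.200
n/ν for G = 13.51/3 = 4.503
Smallest n/ν is G → limiting reagent.
E consumed = (3/3) × 13.51 = 13.51 mol
E remaining = 18.60 − 13.51 = 5.090 mol
mass = 5.090 × 254.90 = 1297 g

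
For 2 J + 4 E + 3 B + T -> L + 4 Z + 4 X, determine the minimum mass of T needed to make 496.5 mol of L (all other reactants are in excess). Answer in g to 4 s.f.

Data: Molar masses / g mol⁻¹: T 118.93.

59050 g

n(L) = 496.5 mol
n(T) = (1/1) × 496.5 = 496.5 mol
mass = 496.5 × 118.93 = 59050 g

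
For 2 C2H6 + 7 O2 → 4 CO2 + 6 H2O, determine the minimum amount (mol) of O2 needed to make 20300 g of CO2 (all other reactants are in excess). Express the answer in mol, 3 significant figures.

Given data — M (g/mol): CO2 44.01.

n(CO2) = 20300 / 44.01 = 461.3 mol
n(O2) = (7/4) × 461.3 = 807.3 mol

807 mol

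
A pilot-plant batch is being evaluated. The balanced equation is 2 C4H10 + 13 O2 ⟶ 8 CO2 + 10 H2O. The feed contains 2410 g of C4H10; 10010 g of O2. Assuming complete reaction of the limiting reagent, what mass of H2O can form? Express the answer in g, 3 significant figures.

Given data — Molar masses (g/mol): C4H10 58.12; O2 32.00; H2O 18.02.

n(C4H10) = 2410 / 58.12 = 41.47 mol
n(O2) = 10010 / 32.00 = 312.8 mol
n/ν for C4H10 = 41.47/2 = 20.74
n/ν for O2 = 312.8/13 = 24.06
Smallest n/ν is C4H10 → limiting reagent.
n(H2O) = (10/2) × 41.47 = 207.4 mol
mass = 207.4 × 18.02 = 3737 g

3740 g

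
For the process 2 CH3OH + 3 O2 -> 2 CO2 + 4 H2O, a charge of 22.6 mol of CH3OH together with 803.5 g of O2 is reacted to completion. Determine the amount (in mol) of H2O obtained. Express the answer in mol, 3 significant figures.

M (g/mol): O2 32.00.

33.5 mol

n(CH3OH) = 22.60 mol
n(O2) = 803.5 / 32.00 = 25.11 mol
n/ν for CH3OH = 22.60/2 = 11.30
n/ν for O2 = 25.11/3 = 8.370
Smallest n/ν is O2 → limiting reagent.
n(H2O) = (4/3) × 25.11 = 33.48 mol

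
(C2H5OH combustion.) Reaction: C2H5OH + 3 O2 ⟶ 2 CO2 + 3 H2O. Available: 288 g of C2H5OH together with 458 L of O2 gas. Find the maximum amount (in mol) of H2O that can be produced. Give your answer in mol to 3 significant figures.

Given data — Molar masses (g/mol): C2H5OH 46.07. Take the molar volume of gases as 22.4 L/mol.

n(C2H5OH) = 288.0 / 46.07 = 6.251 mol
n(O2) = 458.0 / 22.4 = 20.45 mol
n/ν for C2H5OH = 6.251/1 = 6.251
n/ν for O2 = 20.45/3 = 6.817
Smallest n/ν is C2H5OH → limiting reagent.
n(H2O) = (3/1) × 6.251 = 18.75 mol

18.8 mol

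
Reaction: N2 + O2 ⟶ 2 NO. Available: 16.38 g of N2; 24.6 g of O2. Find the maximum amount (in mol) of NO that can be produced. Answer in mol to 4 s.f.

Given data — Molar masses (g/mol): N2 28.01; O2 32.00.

1.170 mol

n(N2) = 16.38 / 28.01 = 0.5848 mol
n(O2) = 24.60 / 32.00 = 0.7688 mol
n/ν for N2 = 0.5848/1 = 0.5848
n/ν for O2 = 0.7688/1 = 0.7688
Smallest n/ν is N2 → limiting reagent.
n(NO) = (2/1) × 0.5848 = 1.170 mol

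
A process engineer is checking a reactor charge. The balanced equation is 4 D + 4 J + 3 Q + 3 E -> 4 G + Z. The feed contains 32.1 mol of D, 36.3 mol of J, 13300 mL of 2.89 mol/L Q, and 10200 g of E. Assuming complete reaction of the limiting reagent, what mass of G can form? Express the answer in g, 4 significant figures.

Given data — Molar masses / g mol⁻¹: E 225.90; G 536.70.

n(D) = 32.10 mol
n(J) = 36.30 mol
n(Q) = 2.89 × 13300/1000 = 38.44 mol
n(E) = 10200 / 225.90 = 45.15 mol
n/ν → D: 8.025, J: 9.075, Q: 12.81, E: 15.05; D is limiting.
n(G) = (4/4) × 32.10 = 32.10 mol
mass = 32.10 × 536.70 = 17230 g

17230 g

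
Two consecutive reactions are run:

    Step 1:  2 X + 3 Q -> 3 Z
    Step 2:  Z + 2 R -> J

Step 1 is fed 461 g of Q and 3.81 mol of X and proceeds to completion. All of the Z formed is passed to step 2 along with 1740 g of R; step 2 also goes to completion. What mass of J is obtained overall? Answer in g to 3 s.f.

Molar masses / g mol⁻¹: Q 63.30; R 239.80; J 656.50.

Step 1:
n(Q) = 461.0 / 63.30 = 7.283 mol
n(X) = 3.810 mol
n/ν for Q = 7.283/3 = 2.428
n/ν for X = 3.810/2 = 1.905
Smallest n/ν is X → limiting reagent.
n(Z) produced = (3/2) × 3.810 = 5.715 mol
Step 2:
n(Z) available = 5.715 mol
n(R) = 1740 / 239.80 = 7.256 mol
n/ν for Z = 5.715/1 = 5.715
n/ν for R = 7.256/2 = 3.628
Smallest n/ν is R → limiting reagent.
n(J) = (1/2) × 7.256 = 3.628 mol
mass = 3.628 × 656.50 = 2382 g

2380 g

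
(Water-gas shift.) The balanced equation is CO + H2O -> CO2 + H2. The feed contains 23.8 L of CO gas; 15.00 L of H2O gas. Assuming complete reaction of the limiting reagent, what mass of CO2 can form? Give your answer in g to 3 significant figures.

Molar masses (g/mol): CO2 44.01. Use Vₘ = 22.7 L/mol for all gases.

n(CO) = 23.80 / 22.7 = 1.048 mol
n(H2O) = 15.00 / 22.7 = 0.6608 mol
n/ν for CO = 1.048/1 = 1.048
n/ν for H2O = 0.6608/1 = 0.6608
Smallest n/ν is H2O → limiting reagent.
n(CO2) = (1/1) × 0.6608 = 0.6608 mol
mass = 0.6608 × 44.01 = 29.08 g

29.1 g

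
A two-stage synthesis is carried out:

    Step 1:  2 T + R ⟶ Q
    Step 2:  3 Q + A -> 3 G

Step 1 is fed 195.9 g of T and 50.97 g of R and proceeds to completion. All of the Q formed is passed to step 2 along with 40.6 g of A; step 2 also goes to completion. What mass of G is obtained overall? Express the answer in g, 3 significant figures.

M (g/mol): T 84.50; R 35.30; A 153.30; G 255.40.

Step 1:
n(T) = 195.9 / 84.50 = 2.318 mol
n(R) = 50.97 / 35.30 = 1.444 mol
n/ν for T = 2.318/2 = 1.159
n/ν for R = 1.444/1 = 1.444
Smallest n/ν is T → limiting reagent.
n(Q) produced = (1/2) × 2.318 = 1.159 mol
Step 2:
n(Q) available = 1.159 mol
n(A) = 40.60 / 153.30 = 0.2648 mol
n/ν for Q = 1.159/3 = 0.3863
n/ν for A = 0.2648/1 = 0.2648
Smallest n/ν is A → limiting reagent.
n(G) = (3/1) × 0.2648 = 0.7944 mol
mass = 0.7944 × 255.40 = 202.9 g

203 g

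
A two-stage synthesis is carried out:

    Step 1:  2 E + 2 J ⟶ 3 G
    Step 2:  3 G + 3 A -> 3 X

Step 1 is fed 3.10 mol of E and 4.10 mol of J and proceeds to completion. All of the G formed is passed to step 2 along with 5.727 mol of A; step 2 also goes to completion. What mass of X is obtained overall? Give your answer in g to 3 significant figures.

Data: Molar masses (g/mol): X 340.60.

Step 1:
n(E) = 3.100 mol
n(J) = 4.100 mol
n/ν for E = 3.100/2 = 1.550
n/ν for J = 4.100/2 = 2.050
Smallest n/ν is E → limiting reagent.
n(G) produced = (3/2) × 3.100 = 4.650 mol
Step 2:
n(G) available = 4.650 mol
n(A) = 5.727 mol
n/ν for G = 4.650/3 = 1.550
n/ν for A = 5.727/3 = 1.909
Smallest n/ν is G → limiting reagent.
n(X) = (3/3) × 4.650 = 4.650 mol
mass = 4.650 × 340.60 = 1584 g

1580 g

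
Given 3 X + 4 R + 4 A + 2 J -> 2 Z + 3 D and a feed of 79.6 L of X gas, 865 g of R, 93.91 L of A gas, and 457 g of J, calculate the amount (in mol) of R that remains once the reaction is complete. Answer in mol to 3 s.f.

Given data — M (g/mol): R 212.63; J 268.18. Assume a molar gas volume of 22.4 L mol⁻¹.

0.660 mol

n(X) = 79.60 / 22.4 = 3.554 mol
n(R) = 865.0 / 212.63 = 4.068 mol
n(A) = 93.91 / 22.4 = 4.192 mol
n(J) = 457.0 / 268.18 = 1.704 mol
n/ν for X = 3.554/3 = 1.185
n/ν for R = 4.068/4 = 1.017
n/ν for A = 4.192/4 = 1.048
n/ν for J = 1.704/2 = 0.8520
Smallest n/ν is J → limiting reagent.
R consumed = (4/2) × 1.704 = 3.408 mol
R remaining = 4.068 − 3.408 = 0.6600 mol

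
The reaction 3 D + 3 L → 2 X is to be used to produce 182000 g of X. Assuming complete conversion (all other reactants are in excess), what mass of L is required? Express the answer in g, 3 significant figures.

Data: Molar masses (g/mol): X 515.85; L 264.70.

140000 g

n(X) = 182000 / 515.85 = 352.8 mol
n(L) = (3/2) × 352.8 = 529.2 mol
mass = 529.2 × 264.70 = 140100 g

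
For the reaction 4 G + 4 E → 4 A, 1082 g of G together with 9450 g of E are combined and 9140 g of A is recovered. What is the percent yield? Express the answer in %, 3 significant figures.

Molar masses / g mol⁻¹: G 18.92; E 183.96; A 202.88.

n(G) = 1082 / 18.92 = 57.19 mol
n(E) = 9450 / 183.96 = 51.37 mol
n/ν → G: 14.30, E: 12.84; E is limiting.
theoretical n(A) = (4/4) × 51.37 = 51.37 mol → 10420 g
% yield = 9140 / 10420 × 100 = 87.72 %

87.7 %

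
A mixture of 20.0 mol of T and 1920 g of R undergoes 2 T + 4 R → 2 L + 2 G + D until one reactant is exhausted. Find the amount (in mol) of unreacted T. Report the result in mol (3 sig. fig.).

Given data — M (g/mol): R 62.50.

4.64 mol

n(T) = 20.00 mol
n(R) = 1920 / 62.50 = 30.72 mol
n/ν for T = 20.00/2 = 10.00
n/ν for R = 30.72/4 = 7.680
Smallest n/ν is R → limiting reagent.
T consumed = (2/4) × 30.72 = 15.36 mol
T remaining = 20.00 − 15.36 = 4.640 mol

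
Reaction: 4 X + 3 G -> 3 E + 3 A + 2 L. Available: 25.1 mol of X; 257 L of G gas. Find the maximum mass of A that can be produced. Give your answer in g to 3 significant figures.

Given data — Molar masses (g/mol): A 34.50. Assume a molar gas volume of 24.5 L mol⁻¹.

362 g

n(X) = 25.10 mol
n(G) = 257.0 / 24.5 = 10.49 mol
n/ν for X = 25.10/4 = 6.275
n/ν for G = 10.49/3 = 3.497
Smallest n/ν is G → limiting reagent.
n(A) = (3/3) × 10.49 = 10.49 mol
mass = 10.49 × 34.50 = 361.9 g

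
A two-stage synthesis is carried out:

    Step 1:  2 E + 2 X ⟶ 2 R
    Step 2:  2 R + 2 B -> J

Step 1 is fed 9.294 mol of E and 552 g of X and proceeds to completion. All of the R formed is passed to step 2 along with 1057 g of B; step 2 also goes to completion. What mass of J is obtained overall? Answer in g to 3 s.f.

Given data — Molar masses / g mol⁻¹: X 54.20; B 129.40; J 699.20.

2860 g

Step 1:
n(E) = 9.294 mol
n(X) = 552.0 / 54.20 = 10.18 mol
n/ν → E: 4.647, X: 5.090; E is limiting.
n(R) produced = (2/2) × 9.294 = 9.294 mol
Step 2:
n(R) available = 9.294 mol
n(B) = 1057 / 129.40 = 8.168 mol
n/ν → R: 4.647, B: 4.084; B is limiting.
n(J) = (1/2) × 8.168 = 4.084 mol
mass = 4.084 × 699.20 = 2856 g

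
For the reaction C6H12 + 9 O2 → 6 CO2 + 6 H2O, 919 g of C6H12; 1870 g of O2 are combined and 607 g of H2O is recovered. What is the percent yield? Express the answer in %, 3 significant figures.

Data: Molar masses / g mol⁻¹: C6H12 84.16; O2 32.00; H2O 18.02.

86.5 %

n(C6H12) = 919.0 / 84.16 = 10.92 mol
n(O2) = 1870 / 32.00 = 58.44 mol
n/ν for C6H12 = 10.92/1 = 10.92
n/ν for O2 = 58.44/9 = 6.493
Smallest n/ν is O2 → limiting reagent.
theoretical n(H2O) = (6/9) × 58.44 = 38.96 mol → 702.1 g
% yield = 607 / 702.1 × 100 = 86.45 %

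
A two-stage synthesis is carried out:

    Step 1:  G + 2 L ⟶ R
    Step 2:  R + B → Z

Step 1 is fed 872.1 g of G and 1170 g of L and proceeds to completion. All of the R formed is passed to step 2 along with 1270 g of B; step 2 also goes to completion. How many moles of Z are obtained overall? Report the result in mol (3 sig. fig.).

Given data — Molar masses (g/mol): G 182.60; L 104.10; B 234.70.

Step 1:
n(G) = 872.1 / 182.60 = 4.776 mol
n(L) = 1170 / 104.10 = 11.24 mol
n/ν for G = 4.776/1 = 4.776
n/ν for L = 11.24/2 = 5.620
Smallest n/ν is G → limiting reagent.
n(R) produced = (1/1) × 4.776 = 4.776 mol
Step 2:
n(R) available = 4.776 mol
n(B) = 1270 / 234.70 = 5.411 mol
n/ν for R = 4.776/1 = 4.776
n/ν for B = 5.411/1 = 5.411
Smallest n/ν is R → limiting reagent.
n(Z) = (1/1) × 4.776 = 4.776 mol

4.78 mol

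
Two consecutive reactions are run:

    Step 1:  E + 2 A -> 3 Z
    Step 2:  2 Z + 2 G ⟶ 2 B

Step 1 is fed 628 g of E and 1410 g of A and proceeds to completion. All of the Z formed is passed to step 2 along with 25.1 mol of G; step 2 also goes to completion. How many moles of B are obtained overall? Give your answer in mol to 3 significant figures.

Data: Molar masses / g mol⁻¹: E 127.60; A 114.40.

14.8 mol

Step 1:
n(E) = 628.0 / 127.60 = 4.922 mol
n(A) = 1410 / 114.40 = 12.33 mol
n/ν for E = 4.922/1 = 4.922
n/ν for A = 12.33/2 = 6.165
Smallest n/ν is E → limiting reagent.
n(Z) produced = (3/1) × 4.922 = 14.77 mol
Step 2:
n(Z) available = 14.77 mol
n(G) = 25.10 mol
n/ν for Z = 14.77/2 = 7.385
n/ν for G = 25.10/2 = 12.55
Smallest n/ν is Z → limiting reagent.
n(B) = (2/2) × 14.77 = 14.77 mol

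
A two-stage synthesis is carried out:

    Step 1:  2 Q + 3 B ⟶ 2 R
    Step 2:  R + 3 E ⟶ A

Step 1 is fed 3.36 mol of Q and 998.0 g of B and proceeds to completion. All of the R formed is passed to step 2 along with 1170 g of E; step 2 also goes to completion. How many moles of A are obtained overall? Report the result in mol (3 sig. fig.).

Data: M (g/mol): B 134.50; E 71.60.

Step 1:
n(Q) = 3.360 mol
n(B) = 998.0 / 134.50 = 7.420 mol
n/ν for Q = 3.360/2 = 1.680
n/ν for B = 7.420/3 = 2.473
Smallest n/ν is Q → limiting reagent.
n(R) produced = (2/2) × 3.360 = 3.360 mol
Step 2:
n(R) available = 3.360 mol
n(E) = 1170 / 71.60 = 16.34 mol
n/ν for R = 3.360/1 = 3.360
n/ν for E = 16.34/3 = 5.447
Smallest n/ν is R → limiting reagent.
n(A) = (1/1) × 3.360 = 3.360 mol

3.36 mol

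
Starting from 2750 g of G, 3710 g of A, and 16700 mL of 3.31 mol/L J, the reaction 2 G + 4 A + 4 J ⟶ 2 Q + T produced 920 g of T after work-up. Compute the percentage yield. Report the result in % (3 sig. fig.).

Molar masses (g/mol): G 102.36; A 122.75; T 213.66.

57.0 %

n(G) = 2750 / 102.36 = 26.87 mol
n(A) = 3710 / 122.75 = 30.22 mol
n(J) = 3.31 × 16700/1000 = 55.28 mol
n/ν for G = 26.87/2 = 13.44
n/ν for A = 30.22/4 = 7.555
n/ν for J = 55.28/4 = 13.82
Smallest n/ν is A → limiting reagent.
theoretical n(T) = (1/4) × 30.22 = 7.555 mol → 1614 g
% yield = 920 / 1614 × 100 = 57.00 %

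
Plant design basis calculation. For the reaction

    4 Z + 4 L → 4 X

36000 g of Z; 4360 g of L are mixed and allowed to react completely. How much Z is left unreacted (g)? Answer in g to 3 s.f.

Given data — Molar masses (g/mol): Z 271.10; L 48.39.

n(Z) = 36000 / 271.10 = 132.8 mol
n(L) = 4360 / 48.39 = 90.10 mol
n/ν → Z: 33.20, L: 22.53; L is limiting.
Z consumed = (4/4) × 90.10 = 90.10 mol
Z remaining = 132.8 − 90.10 = 42.70 mol
mass = 42.70 × 271.10 = 11580 g

11600 g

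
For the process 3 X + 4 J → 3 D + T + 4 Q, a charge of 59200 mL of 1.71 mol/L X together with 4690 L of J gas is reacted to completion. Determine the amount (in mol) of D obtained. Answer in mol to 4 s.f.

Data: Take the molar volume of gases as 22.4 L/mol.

101.2 mol

n(X) = 1.71 × 59200/1000 = 101.2 mol
n(J) = 4690 / 22.4 = 209.4 mol
n/ν for X = 101.2/3 = 33.73
n/ν for J = 209.4/4 = 52.35
Smallest n/ν is X → limiting reagent.
n(D) = (3/3) × 101.2 = 101.2 mol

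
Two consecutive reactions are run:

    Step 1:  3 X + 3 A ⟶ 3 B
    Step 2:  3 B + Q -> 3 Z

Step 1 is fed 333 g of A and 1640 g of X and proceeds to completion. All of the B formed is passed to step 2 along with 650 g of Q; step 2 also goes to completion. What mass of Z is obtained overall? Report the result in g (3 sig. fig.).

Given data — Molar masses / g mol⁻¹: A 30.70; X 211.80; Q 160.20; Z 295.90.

2290 g

Step 1:
n(A) = 333.0 / 30.70 = 10.85 mol
n(X) = 1640 / 211.80 = 7.743 mol
n/ν for A = 10.85/3 = 3.617
n/ν for X = 7.743/3 = 2.581
Smallest n/ν is X → limiting reagent.
n(B) produced = (3/3) × 7.743 = 7.743 mol
Step 2:
n(B) available = 7.743 mol
n(Q) = 650.0 / 160.20 = 4.057 mol
n/ν for B = 7.743/3 = 2.581
n/ν for Q = 4.057/1 = 4.057
Smallest n/ν is B → limiting reagent.
n(Z) = (3/3) × 7.743 = 7.743 mol
mass = 7.743 × 295.90 = 2291 g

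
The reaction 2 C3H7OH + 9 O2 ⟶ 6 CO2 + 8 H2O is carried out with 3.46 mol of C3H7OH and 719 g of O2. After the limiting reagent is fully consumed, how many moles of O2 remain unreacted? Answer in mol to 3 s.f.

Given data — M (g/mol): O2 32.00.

6.90 mol

n(C3H7OH) = 3.460 mol
n(O2) = 719.0 / 32.00 = 22.47 mol
n/ν → C3H7OH: 1.730, O2: 2.497; C3H7OH is limiting.
O2 consumed = (9/2) × 3.460 = 15.57 mol
O2 remaining = 22.47 − 15.57 = 6.900 mol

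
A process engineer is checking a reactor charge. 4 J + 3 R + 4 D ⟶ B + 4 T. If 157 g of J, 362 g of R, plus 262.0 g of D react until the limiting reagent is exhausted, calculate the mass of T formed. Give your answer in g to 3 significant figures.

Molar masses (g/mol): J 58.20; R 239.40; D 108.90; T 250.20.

n(J) = 157.0 / 58.20 = 2.698 mol
n(R) = 362.0 / 239.40 = 1.512 mol
n(D) = 262.0 / 108.90 = 2.406 mol
n/ν for J = 2.698/4 = 0.6745
n/ν for R = 1.512/3 = 0.5040
n/ν for D = 2.406/4 = 0.6015
Smallest n/ν is R → limiting reagent.
n(T) = (4/3) × 1.512 = 2.016 mol
mass = 2.016 × 250.20 = 504.4 g

504 g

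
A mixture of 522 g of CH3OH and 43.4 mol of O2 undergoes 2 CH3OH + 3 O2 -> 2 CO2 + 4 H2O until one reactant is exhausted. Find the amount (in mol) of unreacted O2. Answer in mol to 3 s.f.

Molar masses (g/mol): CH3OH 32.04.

19.0 mol

n(CH3OH) = 522.0 / 32.04 = 16.29 mol
n(O2) = 43.40 mol
n/ν for CH3OH = 16.29/2 = 8.145
n/ν for O2 = 43.40/3 = 14.47
Smallest n/ν is CH3OH → limiting reagent.
O2 consumed = (3/2) × 16.29 = 24.44 mol
O2 remaining = 43.40 − 24.44 = 18.96 mol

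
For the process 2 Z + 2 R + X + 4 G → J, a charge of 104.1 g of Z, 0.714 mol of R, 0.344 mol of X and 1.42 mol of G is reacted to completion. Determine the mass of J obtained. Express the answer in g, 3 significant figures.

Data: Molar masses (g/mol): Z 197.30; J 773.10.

204 g

n(Z) = 104.1 / 197.30 = 0.5276 mol
n(R) = 0.7140 mol
n(X) = 0.3440 mol
n(G) = 1.420 mol
n/ν for Z = 0.5276/2 = 0.2638
n/ν for R = 0.7140/2 = 0.3570
n/ν for X = 0.3440/1 = 0.3440
n/ν for G = 1.420/4 = 0.3550
Smallest n/ν is Z → limiting reagent.
n(J) = (1/2) × 0.5276 = 0.2638 mol
mass = 0.2638 × 773.10 = 203.9 g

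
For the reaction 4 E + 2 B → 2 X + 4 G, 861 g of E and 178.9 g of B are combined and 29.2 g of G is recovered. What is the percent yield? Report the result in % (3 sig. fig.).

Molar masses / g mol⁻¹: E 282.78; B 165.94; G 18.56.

73.0 %

n(E) = 861.0 / 282.78 = 3.045 mol
n(B) = 178.9 / 165.94 = 1.078 mol
n/ν for E = 3.045/4 = 0.7613
n/ν for B = 1.078/2 = 0.5390
Smallest n/ν is B → limiting reagent.
theoretical n(G) = (4/2) × 1.078 = 2.156 mol → 40.02 g
% yield = 29.2 / 40.02 × 100 = 72.96 %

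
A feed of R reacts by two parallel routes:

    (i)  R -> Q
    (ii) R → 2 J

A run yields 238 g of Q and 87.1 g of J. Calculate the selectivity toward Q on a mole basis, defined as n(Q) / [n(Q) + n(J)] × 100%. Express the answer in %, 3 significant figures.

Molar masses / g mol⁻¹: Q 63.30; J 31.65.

57.7 %

n(Q) = 238 / 63.30 = 3.760 mol
n(J) = 87.1 / 31.65 = 2.752 mol
selectivity = 3.760/(3.760+2.752) × 100 = 57.74 %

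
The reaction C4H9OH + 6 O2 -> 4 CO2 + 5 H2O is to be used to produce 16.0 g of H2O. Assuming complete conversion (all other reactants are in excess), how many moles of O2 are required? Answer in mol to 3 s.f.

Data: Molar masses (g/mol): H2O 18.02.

n(H2O) = 16.0 / 18.02 = 0.8879 mol
n(O2) = (6/5) × 0.8879 = 1.065 mol

1.07 mol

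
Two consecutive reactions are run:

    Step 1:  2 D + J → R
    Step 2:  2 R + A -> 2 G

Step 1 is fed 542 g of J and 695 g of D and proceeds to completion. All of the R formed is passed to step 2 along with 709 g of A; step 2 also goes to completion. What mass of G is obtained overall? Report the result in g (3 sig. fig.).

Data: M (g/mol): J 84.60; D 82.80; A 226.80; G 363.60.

Step 1:
n(J) = 542.0 / 84.60 = 6.407 mol
n(D) = 695.0 / 82.80 = 8.394 mol
n/ν → J: 6.407, D: 4.197; D is limiting.
n(R) produced = (1/2) × 8.394 = 4.197 mol
Step 2:
n(R) available = 4.197 mol
n(A) = 709.0 / 226.80 = 3.126 mol
n/ν → R: 2.099, A: 3.126; R is limiting.
n(G) = (2/2) × 4.197 = 4.197 mol
mass = 4.197 × 363.60 = 1526 g

1530 g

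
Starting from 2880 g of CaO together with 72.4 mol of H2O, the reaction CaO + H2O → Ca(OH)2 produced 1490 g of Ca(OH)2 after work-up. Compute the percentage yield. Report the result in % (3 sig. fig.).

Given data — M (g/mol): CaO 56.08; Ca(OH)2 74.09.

n(CaO) = 2880 / 56.08 = 51.36 mol
n(H2O) = 72.40 mol
n/ν for CaO = 51.36/1 = 51.36
n/ν for H2O = 72.40/1 = 72.40
Smallest n/ν is CaO → limiting reagent.
theoretical n(Ca(OH)2) = (1/1) × 51.36 = 51.36 mol → 3805 g
% yield = 1490 / 3805 × 100 = 39.16 %

39.2 %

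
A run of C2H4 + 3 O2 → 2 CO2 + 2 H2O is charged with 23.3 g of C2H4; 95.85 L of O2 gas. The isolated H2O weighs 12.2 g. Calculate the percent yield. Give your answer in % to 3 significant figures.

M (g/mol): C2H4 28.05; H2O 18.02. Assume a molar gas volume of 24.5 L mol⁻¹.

40.8 %

n(C2H4) = 23.30 / 28.05 = 0.8307 mol
n(O2) = 95.85 / 24.5 = 3.912 mol
n/ν for C2H4 = 0.8307/1 = 0.8307
n/ν for O2 = 3.912/3 = 1.304
Smallest n/ν is C2H4 → limiting reagent.
theoretical n(H2O) = (2/1) × 0.8307 = 1.661 mol → 29.93 g
% yield = 12.2 / 29.93 × 100 = 40.76 %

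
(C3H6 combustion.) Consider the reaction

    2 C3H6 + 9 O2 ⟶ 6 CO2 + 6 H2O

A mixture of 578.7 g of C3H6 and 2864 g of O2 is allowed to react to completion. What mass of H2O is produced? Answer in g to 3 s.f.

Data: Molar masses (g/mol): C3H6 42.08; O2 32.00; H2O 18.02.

n(C3H6) = 578.7 / 42.08 = 13.75 mol
n(O2) = 2864 / 32.00 = 89.50 mol
n/ν for C3H6 = 13.75/2 = 6.875
n/ν for O2 = 89.50/9 = 9.944
Smallest n/ν is C3H6 → limiting reagent.
n(H2O) = (6/2) × 13.75 = 41.25 mol
mass = 41.25 × 18.02 = 743.3 g

743 g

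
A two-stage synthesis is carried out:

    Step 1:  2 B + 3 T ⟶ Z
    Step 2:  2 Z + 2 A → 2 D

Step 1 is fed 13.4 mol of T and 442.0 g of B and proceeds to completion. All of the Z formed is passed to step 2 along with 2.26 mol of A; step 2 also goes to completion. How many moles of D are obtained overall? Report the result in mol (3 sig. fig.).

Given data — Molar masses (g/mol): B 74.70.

2.26 mol

Step 1:
n(T) = 13.40 mol
n(B) = 442.0 / 74.70 = 5.917 mol
n/ν for T = 13.40/3 = 4.467
n/ν for B = 5.917/2 = 2.959
Smallest n/ν is B → limiting reagent.
n(Z) produced = (1/2) × 5.917 = 2.959 mol
Step 2:
n(Z) available = 2.959 mol
n(A) = 2.260 mol
n/ν for Z = 2.959/2 = 1.480
n/ν for A = 2.260/2 = 1.130
Smallest n/ν is A → limiting reagent.
n(D) = (2/2) × 2.260 = 2.260 mol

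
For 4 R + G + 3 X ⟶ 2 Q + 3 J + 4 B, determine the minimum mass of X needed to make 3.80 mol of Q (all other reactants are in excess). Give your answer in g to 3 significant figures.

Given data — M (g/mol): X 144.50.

n(Q) = 3.800 mol
n(X) = (3/2) × 3.800 = 5.700 mol
mass = 5.700 × 144.50 = 823.7 g

824 g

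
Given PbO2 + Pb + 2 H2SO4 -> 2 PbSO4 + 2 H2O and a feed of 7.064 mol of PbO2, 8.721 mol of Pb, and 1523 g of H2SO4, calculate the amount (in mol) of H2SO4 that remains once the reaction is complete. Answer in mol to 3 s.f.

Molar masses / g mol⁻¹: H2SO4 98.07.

n(PbO2) = 7.064 mol
n(Pb) = 8.721 mol
n(H2SO4) = 1523 / 98.07 = 15.53 mol
n/ν for PbO2 = 7.064/1 = 7.064
n/ν for Pb = 8.721/1 = 8.721
n/ν for H2SO4 = 15.53/2 = 7.765
Smallest n/ν is PbO2 → limiting reagent.
H2SO4 consumed = (2/1) × 7.064 = 14.13 mol
H2SO4 remaining = 15.53 − 14.13 = 1.400 mol

1.40 mol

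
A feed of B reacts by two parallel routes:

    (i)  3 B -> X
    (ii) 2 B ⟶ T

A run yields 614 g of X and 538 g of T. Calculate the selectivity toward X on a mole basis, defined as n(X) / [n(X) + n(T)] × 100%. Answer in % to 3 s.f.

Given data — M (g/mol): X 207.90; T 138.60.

43.2 %

n(X) = 614 / 207.90 = 2.953 mol
n(T) = 538 / 138.60 = 3.882 mol
selectivity = 2.953/(2.953+3.882) × 100 = 43.20 %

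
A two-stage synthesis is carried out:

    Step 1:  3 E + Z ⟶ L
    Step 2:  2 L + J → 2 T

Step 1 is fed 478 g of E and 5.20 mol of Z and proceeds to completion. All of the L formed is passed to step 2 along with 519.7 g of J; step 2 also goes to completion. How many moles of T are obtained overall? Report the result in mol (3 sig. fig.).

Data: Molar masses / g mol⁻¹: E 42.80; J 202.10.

3.72 mol

Step 1:
n(E) = 478.0 / 42.80 = 11.17 mol
n(Z) = 5.200 mol
n/ν for E = 11.17/3 = 3.723
n/ν for Z = 5.200/1 = 5.200
Smallest n/ν is E → limiting reagent.
n(L) produced = (1/3) × 11.17 = 3.723 mol
Step 2:
n(L) available = 3.723 mol
n(J) = 519.7 / 202.10 = 2.571 mol
n/ν for L = 3.723/2 = 1.862
n/ν for J = 2.571/1 = 2.571
Smallest n/ν is L → limiting reagent.
n(T) = (2/2) × 3.723 = 3.723 mol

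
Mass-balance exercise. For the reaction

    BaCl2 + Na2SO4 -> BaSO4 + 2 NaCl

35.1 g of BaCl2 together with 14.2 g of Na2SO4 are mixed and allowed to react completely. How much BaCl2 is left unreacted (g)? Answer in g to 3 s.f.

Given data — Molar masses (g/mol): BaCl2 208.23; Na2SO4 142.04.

14.3 g

n(BaCl2) = 35.10 / 208.23 = 0.1686 mol
n(Na2SO4) = 14.20 / 142.04 = 0.09997 mol
n/ν for BaCl2 = 0.1686/1 = 0.1686
n/ν for Na2SO4 = 0.09997/1 = 0.09997
Smallest n/ν is Na2SO4 → limiting reagent.
BaCl2 consumed = (1/1) × 0.09997 = 0.09997 mol
BaCl2 remaining = 0.1686 − 0.09997 = 0.06863 mol
mass = 0.06863 × 208.23 = 14.29 g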